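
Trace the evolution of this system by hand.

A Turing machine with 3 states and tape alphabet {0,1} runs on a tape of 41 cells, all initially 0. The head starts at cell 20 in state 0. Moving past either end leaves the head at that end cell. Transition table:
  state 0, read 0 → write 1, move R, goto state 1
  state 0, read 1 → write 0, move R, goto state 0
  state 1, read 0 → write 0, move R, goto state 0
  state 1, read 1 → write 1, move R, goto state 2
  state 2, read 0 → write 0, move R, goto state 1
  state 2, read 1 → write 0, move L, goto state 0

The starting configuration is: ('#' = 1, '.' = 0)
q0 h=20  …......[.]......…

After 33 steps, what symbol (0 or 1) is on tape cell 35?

0

t=0: q0 h=20  …......[.]......…
t=1: q1 h=21  ….....#[.]......…
t=2: q0 h=22  …....#.[.]......…
t=3: q1 h=23  …...#.#[.]......…
t=4: q0 h=24  …..#.#.[.]......…
t=5: q1 h=25  ….#.#.#[.]......…
t=6: q0 h=26  …#.#.#.[.]......…
t=7: q1 h=27  ….#.#.#[.]......…
t=8: q0 h=28  …#.#.#.[.]......…
t=9: q1 h=29  ….#.#.#[.]......…
t=10: q0 h=30  …#.#.#.[.]......…
t=11: q1 h=31  ….#.#.#[.]......…
t=12: q0 h=32  …#.#.#.[.]......…
t=13: q1 h=33  ….#.#.#[.]......…
t=14: q0 h=34  …#.#.#.[.]......|
t=15: q1 h=35  ….#.#.#[.].....|
t=16: q0 h=36  …#.#.#.[.]....|
t=17: q1 h=37  ….#.#.#[.]...|
t=18: q0 h=38  …#.#.#.[.]..|
t=19: q1 h=39  ….#.#.#[.].|
t=20: q0 h=40  …#.#.#.[.]|
t=21: q1 h=40  …#.#.#.[#]|
t=22: q2 h=40  …#.#.#.[#]|
t=23: q0 h=39  ….#.#.#[.].|
t=24: q1 h=40  …#.#.##[.]|
t=25: q0 h=40  …#.#.##[.]|
t=26: q1 h=40  …#.#.##[#]|
t=27: q2 h=40  …#.#.##[#]|
t=28: q0 h=39  ….#.#.#[#].|
t=29: q0 h=40  …#.#.#.[.]|
t=30: q1 h=40  …#.#.#.[#]|
t=31: q2 h=40  …#.#.#.[#]|
t=32: q0 h=39  ….#.#.#[.].|
t=33: q1 h=40  …#.#.##[.]|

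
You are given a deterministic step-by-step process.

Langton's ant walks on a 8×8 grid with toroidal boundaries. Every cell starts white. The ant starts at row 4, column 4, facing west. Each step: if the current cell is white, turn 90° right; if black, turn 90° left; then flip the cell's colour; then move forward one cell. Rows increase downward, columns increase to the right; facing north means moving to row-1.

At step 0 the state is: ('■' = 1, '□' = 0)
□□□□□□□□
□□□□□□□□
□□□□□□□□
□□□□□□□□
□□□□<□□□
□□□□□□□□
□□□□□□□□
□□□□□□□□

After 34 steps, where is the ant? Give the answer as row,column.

k=0  □□□□□□□□
□□□□□□□□
□□□□□□□□
□□□□□□□□
□□□□<□□□
□□□□□□□□
□□□□□□□□
□□□□□□□□
k=1  □□□□□□□□
□□□□□□□□
□□□□□□□□
□□□□^□□□
□□□□■□□□
□□□□□□□□
□□□□□□□□
□□□□□□□□
k=2  □□□□□□□□
□□□□□□□□
□□□□□□□□
□□□□■>□□
□□□□■□□□
□□□□□□□□
□□□□□□□□
□□□□□□□□
k=3  □□□□□□□□
□□□□□□□□
□□□□□□□□
□□□□■■□□
□□□□■v□□
□□□□□□□□
□□□□□□□□
□□□□□□□□
k=4  □□□□□□□□
□□□□□□□□
□□□□□□□□
□□□□■■□□
□□□□<■□□
□□□□□□□□
□□□□□□□□
□□□□□□□□
k=5  □□□□□□□□
□□□□□□□□
□□□□□□□□
□□□□■■□□
□□□□□■□□
□□□□v□□□
□□□□□□□□
□□□□□□□□
k=6  □□□□□□□□
□□□□□□□□
□□□□□□□□
□□□□■■□□
□□□□□■□□
□□□<■□□□
□□□□□□□□
□□□□□□□□
k=7  □□□□□□□□
□□□□□□□□
□□□□□□□□
□□□□■■□□
□□□^□■□□
□□□■■□□□
□□□□□□□□
□□□□□□□□
k=8  □□□□□□□□
□□□□□□□□
□□□□□□□□
□□□□■■□□
□□□■>■□□
□□□■■□□□
□□□□□□□□
□□□□□□□□
k=9  □□□□□□□□
□□□□□□□□
□□□□□□□□
□□□□■■□□
□□□■■■□□
□□□■v□□□
□□□□□□□□
□□□□□□□□
k=10  □□□□□□□□
□□□□□□□□
□□□□□□□□
□□□□■■□□
□□□■■■□□
□□□■□>□□
□□□□□□□□
□□□□□□□□
k=11  □□□□□□□□
□□□□□□□□
□□□□□□□□
□□□□■■□□
□□□■■■□□
□□□■□■□□
□□□□□v□□
□□□□□□□□
k=12  □□□□□□□□
□□□□□□□□
□□□□□□□□
□□□□■■□□
□□□■■■□□
□□□■□■□□
□□□□<■□□
□□□□□□□□
k=13  □□□□□□□□
□□□□□□□□
□□□□□□□□
□□□□■■□□
□□□■■■□□
□□□■^■□□
□□□□■■□□
□□□□□□□□
k=14  □□□□□□□□
□□□□□□□□
□□□□□□□□
□□□□■■□□
□□□■■■□□
□□□■■>□□
□□□□■■□□
□□□□□□□□
k=15  □□□□□□□□
□□□□□□□□
□□□□□□□□
□□□□■■□□
□□□■■^□□
□□□■■□□□
□□□□■■□□
□□□□□□□□
k=16  □□□□□□□□
□□□□□□□□
□□□□□□□□
□□□□■■□□
□□□■<□□□
□□□■■□□□
□□□□■■□□
□□□□□□□□
k=17  □□□□□□□□
□□□□□□□□
□□□□□□□□
□□□□■■□□
□□□■□□□□
□□□■v□□□
□□□□■■□□
□□□□□□□□
k=18  □□□□□□□□
□□□□□□□□
□□□□□□□□
□□□□■■□□
□□□■□□□□
□□□■□>□□
□□□□■■□□
□□□□□□□□
k=19  □□□□□□□□
□□□□□□□□
□□□□□□□□
□□□□■■□□
□□□■□□□□
□□□■□■□□
□□□□■v□□
□□□□□□□□
k=20  □□□□□□□□
□□□□□□□□
□□□□□□□□
□□□□■■□□
□□□■□□□□
□□□■□■□□
□□□□■□>□
□□□□□□□□
k=21  □□□□□□□□
□□□□□□□□
□□□□□□□□
□□□□■■□□
□□□■□□□□
□□□■□■□□
□□□□■□■□
□□□□□□v□
k=22  □□□□□□□□
□□□□□□□□
□□□□□□□□
□□□□■■□□
□□□■□□□□
□□□■□■□□
□□□□■□■□
□□□□□<■□
k=23  □□□□□□□□
□□□□□□□□
□□□□□□□□
□□□□■■□□
□□□■□□□□
□□□■□■□□
□□□□■^■□
□□□□□■■□
k=24  □□□□□□□□
□□□□□□□□
□□□□□□□□
□□□□■■□□
□□□■□□□□
□□□■□■□□
□□□□■■>□
□□□□□■■□
k=25  □□□□□□□□
□□□□□□□□
□□□□□□□□
□□□□■■□□
□□□■□□□□
□□□■□■^□
□□□□■■□□
□□□□□■■□
k=26  □□□□□□□□
□□□□□□□□
□□□□□□□□
□□□□■■□□
□□□■□□□□
□□□■□■■>
□□□□■■□□
□□□□□■■□
k=27  □□□□□□□□
□□□□□□□□
□□□□□□□□
□□□□■■□□
□□□■□□□□
□□□■□■■■
□□□□■■□v
□□□□□■■□
k=28  □□□□□□□□
□□□□□□□□
□□□□□□□□
□□□□■■□□
□□□■□□□□
□□□■□■■■
□□□□■■<■
□□□□□■■□
k=29  □□□□□□□□
□□□□□□□□
□□□□□□□□
□□□□■■□□
□□□■□□□□
□□□■□■^■
□□□□■■■■
□□□□□■■□
k=30  □□□□□□□□
□□□□□□□□
□□□□□□□□
□□□□■■□□
□□□■□□□□
□□□■□<□■
□□□□■■■■
□□□□□■■□
k=31  □□□□□□□□
□□□□□□□□
□□□□□□□□
□□□□■■□□
□□□■□□□□
□□□■□□□■
□□□□■v■■
□□□□□■■□
k=32  □□□□□□□□
□□□□□□□□
□□□□□□□□
□□□□■■□□
□□□■□□□□
□□□■□□□■
□□□□■□>■
□□□□□■■□
k=33  □□□□□□□□
□□□□□□□□
□□□□□□□□
□□□□■■□□
□□□■□□□□
□□□■□□^■
□□□□■□□■
□□□□□■■□
k=34  □□□□□□□□
□□□□□□□□
□□□□□□□□
□□□□■■□□
□□□■□□□□
□□□■□□■>
□□□□■□□■
□□□□□■■□

5,7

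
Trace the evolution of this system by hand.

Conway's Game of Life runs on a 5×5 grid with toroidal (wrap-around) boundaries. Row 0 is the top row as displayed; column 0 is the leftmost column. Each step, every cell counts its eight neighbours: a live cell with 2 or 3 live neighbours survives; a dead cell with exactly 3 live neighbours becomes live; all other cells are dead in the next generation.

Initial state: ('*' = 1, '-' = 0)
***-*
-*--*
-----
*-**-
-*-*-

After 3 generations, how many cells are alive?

4

t=0: ***-*
-*--*
-----
*-**-
-*-*-
t=1: ----*
-****
*****
-****
-----
t=2: *-*-*
-----
-----
-----
*-*-*
t=3: *---*
-----
-----
-----
*---*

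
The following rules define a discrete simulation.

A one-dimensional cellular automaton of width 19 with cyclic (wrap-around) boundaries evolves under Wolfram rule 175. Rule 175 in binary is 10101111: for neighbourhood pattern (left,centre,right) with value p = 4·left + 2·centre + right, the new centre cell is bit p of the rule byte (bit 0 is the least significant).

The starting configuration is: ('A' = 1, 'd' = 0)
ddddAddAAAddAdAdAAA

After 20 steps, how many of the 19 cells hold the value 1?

14

0) ddddAddAAAddAdAdAAA
1) dAAAAdAAAddAAAAAAAd
2) AAAAdAAAddAAAAAAAdd
3) AAAdAAAddAAAAAAAddA
4) AAdAAAddAAAAAAAddAA
5) AdAAAddAAAAAAAddAAA
6) dAAAddAAAAAAAddAAAA
7) AAAddAAAAAAAddAAAAd
8) AAddAAAAAAAddAAAAdA
9) AddAAAAAAAddAAAAdAA
10) ddAAAAAAAddAAAAdAAA
11) dAAAAAAAddAAAAdAAAd
12) AAAAAAAddAAAAdAAAdd
13) AAAAAAddAAAAdAAAddA
14) AAAAAddAAAAdAAAddAA
15) AAAAddAAAAdAAAddAAA
16) AAAddAAAAdAAAddAAAA
17) AAddAAAAdAAAddAAAAA
18) AddAAAAdAAAddAAAAAA
19) ddAAAAdAAAddAAAAAAA
20) dAAAAdAAAddAAAAAAAd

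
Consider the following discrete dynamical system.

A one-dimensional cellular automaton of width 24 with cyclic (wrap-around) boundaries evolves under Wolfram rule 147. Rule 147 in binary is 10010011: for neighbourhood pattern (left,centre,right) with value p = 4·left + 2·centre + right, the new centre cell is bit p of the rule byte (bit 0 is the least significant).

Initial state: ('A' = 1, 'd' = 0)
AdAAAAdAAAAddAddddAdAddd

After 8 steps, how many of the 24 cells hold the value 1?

t=0: AdAAAAdAAAAddAddddAdAddd
t=1: dddAAdddAAdAAdAAAAdddAAA
t=2: AAAddAAAdddddddAAdAAAdAd
t=3: dAdAAdAdAAAAAAAddddAdddd
t=4: AddddddddAAAAAdAAAAdAAAA
t=5: dAAAAAAAAdAAAdddAAdddAAA
t=6: ddAAAAAAdddAdAAAddAAAdAd
t=7: AAdAAAAdAAAdddAdAAdAdddA
t=8: AdddAAdddAdAAAddddddAAAd

10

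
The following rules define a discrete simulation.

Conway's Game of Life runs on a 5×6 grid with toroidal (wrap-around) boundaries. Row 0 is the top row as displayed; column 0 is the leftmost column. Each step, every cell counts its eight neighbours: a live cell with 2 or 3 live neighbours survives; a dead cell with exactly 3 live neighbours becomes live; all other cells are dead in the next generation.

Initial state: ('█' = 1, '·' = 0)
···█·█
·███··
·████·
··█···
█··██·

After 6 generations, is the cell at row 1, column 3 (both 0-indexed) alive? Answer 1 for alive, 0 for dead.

0

0) ···█·█
·███··
·████·
··█···
█··██·
1) ██···█
██····
····█·
·····█
··████
2) ···█··
·█····
█····█
·····█
·███··
3) ·█·█··
█·····
█····█
·██·██
··███·
4) ·█·██·
██···█
····█·
·██···
█····█
5) ·██·█·
████·█
··█··█
██···█
█··███
6) ······
·····█
···█··
·███··
···█··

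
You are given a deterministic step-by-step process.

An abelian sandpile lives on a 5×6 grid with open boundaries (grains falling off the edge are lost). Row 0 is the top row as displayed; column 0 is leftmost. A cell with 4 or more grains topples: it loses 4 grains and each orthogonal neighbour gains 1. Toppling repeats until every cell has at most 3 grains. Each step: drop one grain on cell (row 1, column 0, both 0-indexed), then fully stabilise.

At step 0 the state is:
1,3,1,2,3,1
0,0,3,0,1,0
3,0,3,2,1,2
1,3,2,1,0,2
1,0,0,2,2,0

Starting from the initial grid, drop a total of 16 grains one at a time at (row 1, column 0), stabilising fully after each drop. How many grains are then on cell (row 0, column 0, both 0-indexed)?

k=0  1,3,1,2,3,1
0,0,3,0,1,0
3,0,3,2,1,2
1,3,2,1,0,2
1,0,0,2,2,0
k=1  1,3,1,2,3,1
1,0,3,0,1,0
3,0,3,2,1,2
1,3,2,1,0,2
1,0,0,2,2,0
k=2  1,3,1,2,3,1
2,0,3,0,1,0
3,0,3,2,1,2
1,3,2,1,0,2
1,0,0,2,2,0
k=3  1,3,1,2,3,1
3,0,3,0,1,0
3,0,3,2,1,2
1,3,2,1,0,2
1,0,0,2,2,0
k=4  2,3,1,2,3,1
1,1,3,0,1,0
0,1,3,2,1,2
2,3,2,1,0,2
1,0,0,2,2,0
k=5  2,3,1,2,3,1
2,1,3,0,1,0
0,1,3,2,1,2
2,3,2,1,0,2
1,0,0,2,2,0
k=6  2,3,1,2,3,1
3,1,3,0,1,0
0,1,3,2,1,2
2,3,2,1,0,2
1,0,0,2,2,0
k=7  3,3,1,2,3,1
0,2,3,0,1,0
1,1,3,2,1,2
2,3,2,1,0,2
1,0,0,2,2,0
k=8  3,3,1,2,3,1
1,2,3,0,1,0
1,1,3,2,1,2
2,3,2,1,0,2
1,0,0,2,2,0
k=9  3,3,1,2,3,1
2,2,3,0,1,0
1,1,3,2,1,2
2,3,2,1,0,2
1,0,0,2,2,0
k=10  3,3,1,2,3,1
3,2,3,0,1,0
1,1,3,2,1,2
2,3,2,1,0,2
1,0,0,2,2,0
k=11  1,1,3,2,3,1
2,1,1,1,1,0
2,3,0,3,1,2
2,3,3,1,0,2
1,0,0,2,2,0
k=12  1,1,3,2,3,1
3,1,1,1,1,0
2,3,0,3,1,2
2,3,3,1,0,2
1,0,0,2,2,0
k=13  2,1,3,2,3,1
0,2,1,1,1,0
3,3,0,3,1,2
2,3,3,1,0,2
1,0,0,2,2,0
k=14  2,1,3,2,3,1
1,2,1,1,1,0
3,3,0,3,1,2
2,3,3,1,0,2
1,0,0,2,2,0
k=15  2,1,3,2,3,1
2,2,1,1,1,0
3,3,0,3,1,2
2,3,3,1,0,2
1,0,0,2,2,0
k=16  2,1,3,2,3,1
3,2,1,1,1,0
3,3,0,3,1,2
2,3,3,1,0,2
1,0,0,2,2,0

2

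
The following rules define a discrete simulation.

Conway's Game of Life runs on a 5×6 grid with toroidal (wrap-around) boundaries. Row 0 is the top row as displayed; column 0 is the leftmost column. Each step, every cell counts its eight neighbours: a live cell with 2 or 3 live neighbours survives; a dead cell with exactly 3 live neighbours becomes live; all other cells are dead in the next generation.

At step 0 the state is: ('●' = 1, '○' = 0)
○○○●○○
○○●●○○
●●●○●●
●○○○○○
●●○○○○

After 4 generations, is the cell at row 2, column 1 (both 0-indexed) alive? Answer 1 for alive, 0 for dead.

0) ○○○●○○
○○●●○○
●●●○●●
●○○○○○
●●○○○○
1) ○●○●○○
●○○○○●
●○●○●●
○○●○○○
●●○○○○
2) ○●●○○●
○○●●○○
●○○●●○
○○●●○○
●●○○○○
3) ○○○●○○
●○○○○●
○●○○●○
●○●●●●
●○○●○○
4) ●○○○●●
●○○○●●
○●●○○○
●○●○○○
●●○○○○

1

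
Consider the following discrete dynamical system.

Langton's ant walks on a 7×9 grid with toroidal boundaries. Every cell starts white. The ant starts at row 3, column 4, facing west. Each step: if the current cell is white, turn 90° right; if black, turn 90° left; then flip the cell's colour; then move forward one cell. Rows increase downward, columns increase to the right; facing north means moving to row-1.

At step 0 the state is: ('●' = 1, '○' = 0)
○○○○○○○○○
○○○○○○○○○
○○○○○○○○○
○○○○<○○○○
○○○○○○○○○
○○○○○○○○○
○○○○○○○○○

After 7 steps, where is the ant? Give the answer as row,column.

3,3

0) ○○○○○○○○○
○○○○○○○○○
○○○○○○○○○
○○○○<○○○○
○○○○○○○○○
○○○○○○○○○
○○○○○○○○○
1) ○○○○○○○○○
○○○○○○○○○
○○○○^○○○○
○○○○●○○○○
○○○○○○○○○
○○○○○○○○○
○○○○○○○○○
2) ○○○○○○○○○
○○○○○○○○○
○○○○●>○○○
○○○○●○○○○
○○○○○○○○○
○○○○○○○○○
○○○○○○○○○
3) ○○○○○○○○○
○○○○○○○○○
○○○○●●○○○
○○○○●v○○○
○○○○○○○○○
○○○○○○○○○
○○○○○○○○○
4) ○○○○○○○○○
○○○○○○○○○
○○○○●●○○○
○○○○<●○○○
○○○○○○○○○
○○○○○○○○○
○○○○○○○○○
5) ○○○○○○○○○
○○○○○○○○○
○○○○●●○○○
○○○○○●○○○
○○○○v○○○○
○○○○○○○○○
○○○○○○○○○
6) ○○○○○○○○○
○○○○○○○○○
○○○○●●○○○
○○○○○●○○○
○○○<●○○○○
○○○○○○○○○
○○○○○○○○○
7) ○○○○○○○○○
○○○○○○○○○
○○○○●●○○○
○○○^○●○○○
○○○●●○○○○
○○○○○○○○○
○○○○○○○○○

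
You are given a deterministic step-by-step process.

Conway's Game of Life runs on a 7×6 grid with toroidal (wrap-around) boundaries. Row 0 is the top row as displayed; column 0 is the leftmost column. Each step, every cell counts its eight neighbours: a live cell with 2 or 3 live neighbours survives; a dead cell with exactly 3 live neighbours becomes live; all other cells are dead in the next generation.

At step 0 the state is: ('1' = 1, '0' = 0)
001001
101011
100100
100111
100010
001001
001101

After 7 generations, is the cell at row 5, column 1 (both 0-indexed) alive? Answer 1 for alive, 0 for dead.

1

step 0: 001001
101011
100100
100111
100010
001001
001101
step 1: 001000
101010
001000
110100
110000
111001
111101
step 2: 000010
001000
101001
100000
000000
000110
000111
step 3: 000011
010101
100001
110001
000000
000101
000001
step 4: 000001
000000
001000
010001
000011
000010
100001
step 5: 100001
000000
000000
100011
100011
100010
100011
step 6: 100010
000000
000001
100010
010100
010100
010010
step 7: 000001
000001
000001
100011
110110
110110
111111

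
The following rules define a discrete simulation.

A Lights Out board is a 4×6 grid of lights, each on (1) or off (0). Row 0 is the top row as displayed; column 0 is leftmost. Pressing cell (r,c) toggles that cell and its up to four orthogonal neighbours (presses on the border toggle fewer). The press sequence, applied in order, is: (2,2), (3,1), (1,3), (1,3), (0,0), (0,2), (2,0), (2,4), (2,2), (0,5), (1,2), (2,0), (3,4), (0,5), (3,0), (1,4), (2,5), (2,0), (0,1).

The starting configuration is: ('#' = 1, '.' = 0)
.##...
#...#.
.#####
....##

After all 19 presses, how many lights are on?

12

k=0  .##...
#...#.
.#####
....##
k=1  .##...
#.#.#.
....##
..#.##
k=2  .##...
#.#.#.
.#..##
##..##
k=3  .###..
#..#..
.#.###
##..##
k=4  .##...
#.#.#.
.#..##
##..##
k=5  #.#...
..#.#.
.#..##
##..##
k=6  ##.#..
....#.
.#..##
##..##
k=7  ##.#..
#...#.
#...##
.#..##
k=8  ##.#..
#.....
#..#..
.#...#
k=9  ##.#..
#.#...
###...
.##..#
k=10  ##.###
#.#..#
###...
.##..#
k=11  ######
##.#.#
##....
.##..#
k=12  ######
.#.#.#
......
###..#
k=13  ######
.#.#.#
....#.
#####.
k=14  ####..
.#.#..
....#.
#####.
k=15  ####..
.#.#..
#...#.
..###.
k=16  #####.
.#..##
#.....
..###.
k=17  #####.
.#..#.
#...##
..####
k=18  #####.
##..#.
.#..##
#.####
k=19  ...##.
#...#.
.#..##
#.####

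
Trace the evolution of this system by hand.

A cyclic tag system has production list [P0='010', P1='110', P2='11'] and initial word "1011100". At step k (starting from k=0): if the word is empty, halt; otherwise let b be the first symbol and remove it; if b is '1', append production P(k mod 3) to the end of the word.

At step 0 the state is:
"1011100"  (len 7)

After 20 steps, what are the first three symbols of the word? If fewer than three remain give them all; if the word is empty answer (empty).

110

k=0  "1011100"  (len 7)
k=1  "011100010"  (len 9)
k=2  "11100010"  (len 8)
k=3  "110001011"  (len 9)
k=4  "10001011010"  (len 11)
k=5  "0001011010110"  (len 13)
k=6  "001011010110"  (len 12)
k=7  "01011010110"  (len 11)
k=8  "1011010110"  (len 10)
k=9  "01101011011"  (len 11)
k=10  "1101011011"  (len 10)
k=11  "101011011110"  (len 12)
k=12  "0101101111011"  (len 13)
k=13  "101101111011"  (len 12)
k=14  "01101111011110"  (len 14)
k=15  "1101111011110"  (len 13)
k=16  "101111011110010"  (len 15)
k=17  "01111011110010110"  (len 17)
k=18  "1111011110010110"  (len 16)
k=19  "111011110010110010"  (len 18)
k=20  "11011110010110010110"  (len 20)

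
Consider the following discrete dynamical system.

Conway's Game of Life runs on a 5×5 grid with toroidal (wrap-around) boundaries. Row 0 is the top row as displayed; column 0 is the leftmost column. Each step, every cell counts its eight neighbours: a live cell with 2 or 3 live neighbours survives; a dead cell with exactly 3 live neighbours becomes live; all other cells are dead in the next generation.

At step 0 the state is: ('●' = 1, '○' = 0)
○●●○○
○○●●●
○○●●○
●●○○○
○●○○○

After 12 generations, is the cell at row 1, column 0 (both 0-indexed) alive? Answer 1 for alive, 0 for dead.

[0] ○●●○○
○○●●●
○○●●○
●●○○○
○●○○○
[1] ●●○○○
○○○○●
●○○○○
●●○○○
○○○○○
[2] ●○○○○
○●○○●
●●○○●
●●○○○
○○○○○
[3] ●○○○○
○●○○●
○○●○●
○●○○●
●●○○○
[4] ○○○○●
○●○●●
○●●○●
○●●●●
○●○○●
[5] ○○●○●
○●○○●
○○○○○
○○○○●
○●○○●
[6] ○●●○●
●○○●○
●○○○○
●○○○○
○○○○●
[7] ○●●○●
●○●●○
●●○○○
●○○○●
○●○●●
[8] ○○○○○
○○○●○
○○●●○
○○●●○
○●○○○
[9] ○○○○○
○○●●○
○○○○●
○●○●○
○○●○○
[10] ○○●●○
○○○●○
○○○○●
○○●●○
○○●○○
[11] ○○●●○
○○●●●
○○●○●
○○●●○
○●○○○
[12] ○●○○●
○●○○●
○●○○●
○●●●○
○●○○○

0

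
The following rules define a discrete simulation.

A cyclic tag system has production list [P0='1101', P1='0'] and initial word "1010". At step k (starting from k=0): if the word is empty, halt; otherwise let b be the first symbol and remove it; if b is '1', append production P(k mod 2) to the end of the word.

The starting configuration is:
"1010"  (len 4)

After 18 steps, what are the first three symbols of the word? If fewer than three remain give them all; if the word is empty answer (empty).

110

0) "1010"  (len 4)
1) "0101101"  (len 7)
2) "101101"  (len 6)
3) "011011101"  (len 9)
4) "11011101"  (len 8)
5) "10111011101"  (len 11)
6) "01110111010"  (len 11)
7) "1110111010"  (len 10)
8) "1101110100"  (len 10)
9) "1011101001101"  (len 13)
10) "0111010011010"  (len 13)
11) "111010011010"  (len 12)
12) "110100110100"  (len 12)
13) "101001101001101"  (len 15)
14) "010011010011010"  (len 15)
15) "10011010011010"  (len 14)
16) "00110100110100"  (len 14)
17) "0110100110100"  (len 13)
18) "110100110100"  (len 12)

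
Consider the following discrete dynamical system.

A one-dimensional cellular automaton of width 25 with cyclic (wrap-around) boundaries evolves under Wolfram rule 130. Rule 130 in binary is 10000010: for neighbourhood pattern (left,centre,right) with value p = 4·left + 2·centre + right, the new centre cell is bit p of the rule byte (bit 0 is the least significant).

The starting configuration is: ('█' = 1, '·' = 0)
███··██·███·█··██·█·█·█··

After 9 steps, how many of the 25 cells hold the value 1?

[0] ███··██·███·█··██·█·█·█··
[1] ·█··█····█····█·········█
[2] ···█····█····█·········█·
[3] ··█····█····█·········█··
[4] ·█····█····█·········█···
[5] █····█····█·········█····
[6] ····█····█·········█····█
[7] ···█····█·········█····█·
[8] ··█····█·········█····█··
[9] ·█····█·········█····█···

4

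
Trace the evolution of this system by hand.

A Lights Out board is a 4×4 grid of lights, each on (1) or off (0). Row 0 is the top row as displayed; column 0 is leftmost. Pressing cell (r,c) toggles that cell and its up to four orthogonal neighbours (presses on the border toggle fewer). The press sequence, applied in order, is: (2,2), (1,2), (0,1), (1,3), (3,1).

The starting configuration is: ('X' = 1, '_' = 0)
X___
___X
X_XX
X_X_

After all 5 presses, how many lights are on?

k=0  X___
___X
X_XX
X_X_
k=1  X___
__XX
XX__
X___
k=2  X_X_
_X__
XXX_
X___
k=3  _X__
____
XXX_
X___
k=4  _X_X
__XX
XXXX
X___
k=5  _X_X
__XX
X_XX
_XX_

9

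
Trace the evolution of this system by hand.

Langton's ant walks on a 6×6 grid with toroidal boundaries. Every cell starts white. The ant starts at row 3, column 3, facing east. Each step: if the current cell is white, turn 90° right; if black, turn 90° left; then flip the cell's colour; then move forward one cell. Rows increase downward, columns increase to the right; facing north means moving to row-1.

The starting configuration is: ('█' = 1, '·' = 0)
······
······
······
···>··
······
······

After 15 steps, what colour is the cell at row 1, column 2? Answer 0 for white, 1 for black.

step 0: ······
······
······
···>··
······
······
step 1: ······
······
······
···█··
···v··
······
step 2: ······
······
······
···█··
··<█··
······
step 3: ······
······
······
··^█··
··██··
······
step 4: ······
······
······
··█>··
··██··
······
step 5: ······
······
···^··
··█···
··██··
······
step 6: ······
······
···█>·
··█···
··██··
······
step 7: ······
······
···██·
··█·v·
··██··
······
step 8: ······
······
···██·
··█<█·
··██··
······
step 9: ······
······
···^█·
··███·
··██··
······
step 10: ······
······
··<·█·
··███·
··██··
······
step 11: ······
··^···
··█·█·
··███·
··██··
······
step 12: ······
··█>··
··█·█·
··███·
··██··
······
step 13: ······
··██··
··█v█·
··███·
··██··
······
step 14: ······
··██··
··<██·
··███·
··██··
······
step 15: ······
··██··
···██·
··v██·
··██··
······

1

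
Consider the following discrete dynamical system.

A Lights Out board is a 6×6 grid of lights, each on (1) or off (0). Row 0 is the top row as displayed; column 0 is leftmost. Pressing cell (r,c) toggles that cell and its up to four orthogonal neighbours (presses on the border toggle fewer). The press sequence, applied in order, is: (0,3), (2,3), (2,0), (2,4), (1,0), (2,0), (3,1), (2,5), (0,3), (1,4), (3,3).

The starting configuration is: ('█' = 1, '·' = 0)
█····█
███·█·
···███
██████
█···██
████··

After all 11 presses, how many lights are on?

21

gen 0: █····█
███·█·
···███
██████
█···██
████··
gen 1: █·████
█████·
···███
██████
█···██
████··
gen 2: █·████
███·█·
··█··█
███·██
█···██
████··
gen 3: █·████
·██·█·
███··█
·██·██
█···██
████··
gen 4: █·████
·██···
█████·
·██··█
█···██
████··
gen 5: ··████
█·█···
·████·
·██··█
█···██
████··
gen 6: ··████
··█···
█·███·
███··█
█···██
████··
gen 7: ··████
··█···
█████·
·····█
██··██
████··
gen 8: ··████
··█··█
████·█
······
██··██
████··
gen 9: ·····█
··██·█
████·█
······
██··██
████··
gen 10: ····██
··█·█·
██████
······
██··██
████··
gen 11: ····██
··█·█·
███·██
··███·
██·███
████··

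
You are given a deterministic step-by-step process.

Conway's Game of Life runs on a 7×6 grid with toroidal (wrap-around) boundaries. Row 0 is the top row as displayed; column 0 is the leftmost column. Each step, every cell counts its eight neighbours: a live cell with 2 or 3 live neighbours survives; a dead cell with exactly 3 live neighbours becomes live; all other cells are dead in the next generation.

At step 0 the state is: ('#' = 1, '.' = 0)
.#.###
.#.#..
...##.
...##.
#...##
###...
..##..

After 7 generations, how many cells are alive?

15

step 0: .#.###
.#.#..
...##.
...##.
#...##
###...
..##..
step 1: ##....
#....#
......
......
#.#.#.
#.#.#.
.....#
step 2: .#....
##...#
......
......
......
#...#.
.....#
step 3: .#...#
##....
#.....
......
......
.....#
#....#
step 4: .#...#
.#...#
##....
......
......
#....#
....##
step 5: .....#
.##..#
##....
......
......
#...##
....#.
step 6: #...##
.##..#
###...
......
.....#
....##
#...#.
step 7: ...##.
..###.
#.#...
##....
....##
#...#.
#..#..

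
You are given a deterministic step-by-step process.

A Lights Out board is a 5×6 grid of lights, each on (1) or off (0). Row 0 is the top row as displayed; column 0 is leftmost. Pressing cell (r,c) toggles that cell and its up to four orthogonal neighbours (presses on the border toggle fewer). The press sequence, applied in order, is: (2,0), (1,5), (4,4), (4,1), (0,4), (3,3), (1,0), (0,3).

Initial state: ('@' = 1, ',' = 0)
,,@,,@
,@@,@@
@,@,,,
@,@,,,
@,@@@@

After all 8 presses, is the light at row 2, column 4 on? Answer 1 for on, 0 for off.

0

step 0: ,,@,,@
,@@,@@
@,@,,,
@,@,,,
@,@@@@
step 1: ,,@,,@
@@@,@@
,@@,,,
,,@,,,
@,@@@@
step 2: ,,@,,,
@@@,,,
,@@,,@
,,@,,,
@,@@@@
step 3: ,,@,,,
@@@,,,
,@@,,@
,,@,@,
@,@,,,
step 4: ,,@,,,
@@@,,,
,@@,,@
,@@,@,
,@,,,,
step 5: ,,@@@@
@@@,@,
,@@,,@
,@@,@,
,@,,,,
step 6: ,,@@@@
@@@,@,
,@@@,@
,@,@,,
,@,@,,
step 7: @,@@@@
,,@,@,
@@@@,@
,@,@,,
,@,@,,
step 8: @,,,,@
,,@@@,
@@@@,@
,@,@,,
,@,@,,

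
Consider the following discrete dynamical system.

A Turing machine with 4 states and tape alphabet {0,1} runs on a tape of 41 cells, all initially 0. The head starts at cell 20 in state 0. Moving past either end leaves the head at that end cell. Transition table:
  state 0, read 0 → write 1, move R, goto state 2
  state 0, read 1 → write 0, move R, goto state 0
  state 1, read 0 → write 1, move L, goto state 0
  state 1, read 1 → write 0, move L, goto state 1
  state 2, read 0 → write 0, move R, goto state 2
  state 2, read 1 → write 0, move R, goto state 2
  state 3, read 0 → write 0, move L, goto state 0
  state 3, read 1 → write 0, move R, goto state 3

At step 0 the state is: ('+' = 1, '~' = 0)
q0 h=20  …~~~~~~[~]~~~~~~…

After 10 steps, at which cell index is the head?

30

gen 0: q0 h=20  …~~~~~~[~]~~~~~~…
gen 1: q2 h=21  …~~~~~+[~]~~~~~~…
gen 2: q2 h=22  …~~~~+~[~]~~~~~~…
gen 3: q2 h=23  …~~~+~~[~]~~~~~~…
gen 4: q2 h=24  …~~+~~~[~]~~~~~~…
gen 5: q2 h=25  …~+~~~~[~]~~~~~~…
gen 6: q2 h=26  …+~~~~~[~]~~~~~~…
gen 7: q2 h=27  …~~~~~~[~]~~~~~~…
gen 8: q2 h=28  …~~~~~~[~]~~~~~~…
gen 9: q2 h=29  …~~~~~~[~]~~~~~~…
gen 10: q2 h=30  …~~~~~~[~]~~~~~~…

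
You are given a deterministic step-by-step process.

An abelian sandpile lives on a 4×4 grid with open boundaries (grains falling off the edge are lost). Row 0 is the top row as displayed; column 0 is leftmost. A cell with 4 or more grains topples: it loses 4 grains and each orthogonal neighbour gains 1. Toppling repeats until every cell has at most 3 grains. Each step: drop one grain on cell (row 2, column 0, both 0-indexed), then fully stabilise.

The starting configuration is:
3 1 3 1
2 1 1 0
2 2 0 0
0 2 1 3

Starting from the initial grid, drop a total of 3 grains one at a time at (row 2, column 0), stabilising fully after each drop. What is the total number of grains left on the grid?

[0] 3 1 3 1
2 1 1 0
2 2 0 0
0 2 1 3
[1] 3 1 3 1
2 1 1 0
3 2 0 0
0 2 1 3
[2] 3 1 3 1
3 1 1 0
0 3 0 0
1 2 1 3
[3] 3 1 3 1
3 1 1 0
1 3 0 0
1 2 1 3

24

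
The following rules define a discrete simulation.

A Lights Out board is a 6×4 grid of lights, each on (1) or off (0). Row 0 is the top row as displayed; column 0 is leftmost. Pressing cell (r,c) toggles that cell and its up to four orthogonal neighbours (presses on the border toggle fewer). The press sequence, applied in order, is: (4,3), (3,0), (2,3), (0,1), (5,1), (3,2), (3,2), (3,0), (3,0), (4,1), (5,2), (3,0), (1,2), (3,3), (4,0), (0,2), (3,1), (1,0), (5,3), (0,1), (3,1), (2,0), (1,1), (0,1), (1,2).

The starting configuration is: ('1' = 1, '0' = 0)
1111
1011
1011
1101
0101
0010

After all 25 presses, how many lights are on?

[0] 1111
1011
1011
1101
0101
0010
[1] 1111
1011
1011
1100
0110
0011
[2] 1111
1011
0011
0000
1110
0011
[3] 1111
1010
0000
0001
1110
0011
[4] 0001
1110
0000
0001
1110
0011
[5] 0001
1110
0000
0001
1010
1101
[6] 0001
1110
0010
0110
1000
1101
[7] 0001
1110
0000
0001
1010
1101
[8] 0001
1110
1000
1101
0010
1101
[9] 0001
1110
0000
0001
1010
1101
[10] 0001
1110
0000
0101
0100
1001
[11] 0001
1110
0000
0101
0110
1110
[12] 0001
1110
1000
1001
1110
1110
[13] 0011
1001
1010
1001
1110
1110
[14] 0011
1001
1011
1010
1111
1110
[15] 0011
1001
1011
0010
0011
0110
[16] 0100
1011
1011
0010
0011
0110
[17] 0100
1011
1111
1100
0111
0110
[18] 1100
0111
0111
1100
0111
0110
[19] 1100
0111
0111
1100
0110
0101
[20] 0010
0011
0111
1100
0110
0101
[21] 0010
0011
0011
0010
0010
0101
[22] 0010
1011
1111
1010
0010
0101
[23] 0110
0101
1011
1010
0010
0101
[24] 1000
0001
1011
1010
0010
0101
[25] 1010
0110
1001
1010
0010
0101

11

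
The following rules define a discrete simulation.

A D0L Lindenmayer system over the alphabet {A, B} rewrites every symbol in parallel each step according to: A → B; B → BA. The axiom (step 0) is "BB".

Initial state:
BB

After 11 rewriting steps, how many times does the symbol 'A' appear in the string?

t=0: BB
t=1: BABA
t=2: BABBAB
t=3: BABBABABBA
t=4: BABBABABBABBABAB
t=5: BABBABABBABBABABBABABBABBA
t=6: BABBABABBABBABABBABABBABBABABBABBABABBABAB
t=7: BABBABABBABBABABBABABBABBABABBABBABABBABABBABBABABBABABBABBABABBABBA
t=8: BABBABABBABBABABBABABBABBABABBABBABABBABABBABBABABBABABBABBABABBABBABABBABABBABBABABBABBABABBABABBABBABABBABAB
t=9: BABBABABBABBABABBABABBABBABABBABBABABBABABBABBABABBABABBAB…BBABABBABABBABBABABBABABBABBABABBABBABABBABABBABBABABBABBA  (len 178)
t=10: BABBABABBABBABABBABABBABBABABBABBABABBABABBABBABABBABABBAB…BBABABBABABBABBABABBABABBABBABABBABBABABBABABBABBABABBABAB  (len 288)
t=11: BABBABABBABBABABBABABBABBABABBABBABABBABABBABBABABBABABBAB…BBABABBABABBABBABABBABABBABBABABBABBABABBABABBABBABABBABBA  (len 466)

178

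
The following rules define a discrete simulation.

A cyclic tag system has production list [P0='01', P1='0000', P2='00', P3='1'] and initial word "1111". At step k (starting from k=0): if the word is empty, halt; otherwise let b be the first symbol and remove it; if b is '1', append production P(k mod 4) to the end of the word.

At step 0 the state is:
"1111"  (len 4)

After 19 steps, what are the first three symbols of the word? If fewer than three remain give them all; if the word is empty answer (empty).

00

gen 0: "1111"  (len 4)
gen 1: "11101"  (len 5)
gen 2: "11010000"  (len 8)
gen 3: "101000000"  (len 9)
gen 4: "010000001"  (len 9)
gen 5: "10000001"  (len 8)
gen 6: "00000010000"  (len 11)
gen 7: "0000010000"  (len 10)
gen 8: "000010000"  (len 9)
gen 9: "00010000"  (len 8)
gen 10: "0010000"  (len 7)
gen 11: "010000"  (len 6)
gen 12: "10000"  (len 5)
gen 13: "000001"  (len 6)
gen 14: "00001"  (len 5)
gen 15: "0001"  (len 4)
gen 16: "001"  (len 3)
gen 17: "01"  (len 2)
gen 18: "1"  (len 1)
gen 19: "00"  (len 2)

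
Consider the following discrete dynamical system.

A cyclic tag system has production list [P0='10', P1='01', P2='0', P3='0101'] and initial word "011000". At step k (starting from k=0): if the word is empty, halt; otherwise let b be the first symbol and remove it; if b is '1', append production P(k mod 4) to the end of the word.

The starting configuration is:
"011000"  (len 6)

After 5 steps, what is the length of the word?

t=0: "011000"  (len 6)
t=1: "11000"  (len 5)
t=2: "100001"  (len 6)
t=3: "000010"  (len 6)
t=4: "00010"  (len 5)
t=5: "0010"  (len 4)

4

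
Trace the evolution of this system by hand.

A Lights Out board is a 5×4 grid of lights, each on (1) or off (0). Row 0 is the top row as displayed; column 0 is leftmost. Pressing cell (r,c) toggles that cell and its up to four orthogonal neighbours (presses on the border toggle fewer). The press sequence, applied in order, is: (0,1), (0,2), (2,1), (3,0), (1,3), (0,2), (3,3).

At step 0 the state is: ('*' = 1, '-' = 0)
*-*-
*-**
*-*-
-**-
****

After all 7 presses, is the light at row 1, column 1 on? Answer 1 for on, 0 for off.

[0] *-*-
*-**
*-*-
-**-
****
[1] -*--
****
*-*-
-**-
****
[2] --**
**-*
*-*-
-**-
****
[3] --**
*--*
-*--
--*-
****
[4] --**
*--*
**--
***-
-***
[5] --*-
*-*-
**-*
***-
-***
[6] -*-*
*---
**-*
***-
-***
[7] -*-*
*---
**--
**-*
-**-

0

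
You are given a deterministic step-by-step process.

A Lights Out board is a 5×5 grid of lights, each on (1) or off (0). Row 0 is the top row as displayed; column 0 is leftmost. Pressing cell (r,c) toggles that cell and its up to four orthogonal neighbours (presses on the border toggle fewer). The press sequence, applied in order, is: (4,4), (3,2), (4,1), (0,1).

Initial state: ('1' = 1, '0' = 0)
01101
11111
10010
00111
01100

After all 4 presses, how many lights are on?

13

step 0: 01101
11111
10010
00111
01100
step 1: 01101
11111
10010
00110
01111
step 2: 01101
11111
10110
01000
01011
step 3: 01101
11111
10110
00000
10111
step 4: 10001
10111
10110
00000
10111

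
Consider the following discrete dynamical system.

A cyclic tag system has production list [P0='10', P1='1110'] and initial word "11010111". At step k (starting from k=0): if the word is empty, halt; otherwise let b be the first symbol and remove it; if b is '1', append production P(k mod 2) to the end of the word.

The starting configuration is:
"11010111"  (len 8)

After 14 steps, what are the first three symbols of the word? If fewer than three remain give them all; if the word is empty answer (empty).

t=0: "11010111"  (len 8)
t=1: "101011110"  (len 9)
t=2: "010111101110"  (len 12)
t=3: "10111101110"  (len 11)
t=4: "01111011101110"  (len 14)
t=5: "1111011101110"  (len 13)
t=6: "1110111011101110"  (len 16)
t=7: "11011101110111010"  (len 17)
t=8: "10111011101110101110"  (len 20)
t=9: "011101110111010111010"  (len 21)
t=10: "11101110111010111010"  (len 20)
t=11: "110111011101011101010"  (len 21)
t=12: "101110111010111010101110"  (len 24)
t=13: "0111011101011101010111010"  (len 25)
t=14: "111011101011101010111010"  (len 24)

111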